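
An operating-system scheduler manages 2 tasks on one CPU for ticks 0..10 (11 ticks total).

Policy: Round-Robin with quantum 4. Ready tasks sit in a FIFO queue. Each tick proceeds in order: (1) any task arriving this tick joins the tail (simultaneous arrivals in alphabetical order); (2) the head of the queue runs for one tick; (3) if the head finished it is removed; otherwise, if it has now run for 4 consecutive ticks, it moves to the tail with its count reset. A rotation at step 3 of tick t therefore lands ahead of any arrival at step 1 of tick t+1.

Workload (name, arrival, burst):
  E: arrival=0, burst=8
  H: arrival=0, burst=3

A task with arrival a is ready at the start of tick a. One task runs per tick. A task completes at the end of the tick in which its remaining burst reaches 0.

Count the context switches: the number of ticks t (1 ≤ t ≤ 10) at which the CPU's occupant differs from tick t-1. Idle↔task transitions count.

context switches = 2

t=0: queue=[E,H] q_used=0 → run E
t=1: queue=[E,H] q_used=1 → run E
t=2: queue=[E,H] q_used=2 → run E
t=3: queue=[E,H] q_used=3 → run E
t=4: queue=[H,E] q_used=0 → run H
t=5: queue=[H,E] q_used=1 → run H
t=6: queue=[H,E] q_used=2 → run H
t=7: queue=[E] q_used=0 → run E
t=8: queue=[E] q_used=1 → run E
t=9: queue=[E] q_used=2 → run E
t=10: queue=[E] q_used=3 → run E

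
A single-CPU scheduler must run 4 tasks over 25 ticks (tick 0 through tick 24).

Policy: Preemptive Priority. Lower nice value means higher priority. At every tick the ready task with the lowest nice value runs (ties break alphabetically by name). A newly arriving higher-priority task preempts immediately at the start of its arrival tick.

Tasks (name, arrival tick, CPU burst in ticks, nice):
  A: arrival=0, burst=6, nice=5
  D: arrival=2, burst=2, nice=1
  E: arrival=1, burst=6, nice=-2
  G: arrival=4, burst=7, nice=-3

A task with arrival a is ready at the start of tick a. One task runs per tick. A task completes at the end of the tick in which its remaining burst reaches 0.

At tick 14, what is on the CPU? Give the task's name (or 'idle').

running at tick 14 = D

t=0: ready={A} → run A
t=1: ready={A,E} → run E
t=2: ready={A,D,E} → run E
t=3: ready={A,D,E} → run E
t=4: ready={A,D,E,G} → run G
t=5: ready={A,D,E,G} → run G
t=6: ready={A,D,E,G} → run G
t=7: ready={A,D,E,G} → run G
t=8: ready={A,D,E,G} → run G
t=9: ready={A,D,E,G} → run G
t=10: ready={A,D,E,G} → run G
t=11: ready={A,D,E} → run E
t=12: ready={A,D,E} → run E
t=13: ready={A,D,E} → run E
t=14: ready={A,D} → run D
t=15: ready={A,D} → run D
t=16: ready={A} → run A
t=17: ready={A} → run A
t=18: ready={A} → run A
t=19: ready={A} → run A
t=20: ready={A} → run A
t=21: (idle)
t=22: (idle)
t=23: (idle)
t=24: (idle)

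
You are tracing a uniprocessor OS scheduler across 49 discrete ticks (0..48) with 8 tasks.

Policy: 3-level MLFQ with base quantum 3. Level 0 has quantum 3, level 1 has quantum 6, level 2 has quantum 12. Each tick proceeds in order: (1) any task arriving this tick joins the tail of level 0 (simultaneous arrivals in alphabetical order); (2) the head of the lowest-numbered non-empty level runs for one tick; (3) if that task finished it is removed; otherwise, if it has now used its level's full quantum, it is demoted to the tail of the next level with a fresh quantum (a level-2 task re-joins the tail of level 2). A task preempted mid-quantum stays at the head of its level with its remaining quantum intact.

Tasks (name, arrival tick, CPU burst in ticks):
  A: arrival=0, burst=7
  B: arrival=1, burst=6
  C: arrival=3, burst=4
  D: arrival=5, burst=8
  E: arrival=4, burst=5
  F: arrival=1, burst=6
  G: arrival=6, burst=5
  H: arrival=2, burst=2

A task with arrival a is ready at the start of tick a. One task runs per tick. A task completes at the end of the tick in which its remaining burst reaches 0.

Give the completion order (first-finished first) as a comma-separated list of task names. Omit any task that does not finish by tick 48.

t=0: L0/L1/L2 = A/-/- → run A
t=1: L0/L1/L2 = ABF/-/- → run A
t=2: L0/L1/L2 = ABFH/-/- → run A
t=3: L0/L1/L2 = BFHC/A/- → run B
t=4: L0/L1/L2 = BFHCE/A/- → run B
t=5: L0/L1/L2 = BFHCED/A/- → run B
t=6: L0/L1/L2 = FHCEDG/AB/- → run F
t=7: L0/L1/L2 = FHCEDG/AB/- → run F
t=8: L0/L1/L2 = FHCEDG/AB/- → run F
t=9: L0/L1/L2 = HCEDG/ABF/- → run H
t=10: L0/L1/L2 = HCEDG/ABF/- → run H
t=11: L0/L1/L2 = CEDG/ABF/- → run C
t=12: L0/L1/L2 = CEDG/ABF/- → run C
t=13: L0/L1/L2 = CEDG/ABF/- → run C
t=14: L0/L1/L2 = EDG/ABFC/- → run E
t=15: L0/L1/L2 = EDG/ABFC/- → run E
t=16: L0/L1/L2 = EDG/ABFC/- → run E
t=17: L0/L1/L2 = DG/ABFCE/- → run D
t=18: L0/L1/L2 = DG/ABFCE/- → run D
t=19: L0/L1/L2 = DG/ABFCE/- → run D
t=20: L0/L1/L2 = G/ABFCED/- → run G
t=21: L0/L1/L2 = G/ABFCED/- → run G
t=22: L0/L1/L2 = G/ABFCED/- → run G
t=23: L0/L1/L2 = -/ABFCEDG/- → run A
t=24: L0/L1/L2 = -/ABFCEDG/- → run A
t=25: L0/L1/L2 = -/ABFCEDG/- → run A
t=26: L0/L1/L2 = -/ABFCEDG/- → run A
t=27: L0/L1/L2 = -/BFCEDG/- → run B
t=28: L0/L1/L2 = -/BFCEDG/- → run B
t=29: L0/L1/L2 = -/BFCEDG/- → run B
t=30: L0/L1/L2 = -/FCEDG/- → run F
t=31: L0/L1/L2 = -/FCEDG/- → run F
t=32: L0/L1/L2 = -/FCEDG/- → run F
t=33: L0/L1/L2 = -/CEDG/- → run C
t=34: L0/L1/L2 = -/EDG/- → run E
t=35: L0/L1/L2 = -/EDG/- → run E
t=36: L0/L1/L2 = -/DG/- → run D
t=37: L0/L1/L2 = -/DG/- → run D
t=38: L0/L1/L2 = -/DG/- → run D
t=39: L0/L1/L2 = -/DG/- → run D
t=40: L0/L1/L2 = -/DG/- → run D
t=41: L0/L1/L2 = -/G/- → run G
t=42: L0/L1/L2 = -/G/- → run G
t=43: (idle)
t=44: (idle)
t=45: (idle)
t=46: (idle)
t=47: (idle)
t=48: (idle)

completion order = H, A, B, F, C, E, D, G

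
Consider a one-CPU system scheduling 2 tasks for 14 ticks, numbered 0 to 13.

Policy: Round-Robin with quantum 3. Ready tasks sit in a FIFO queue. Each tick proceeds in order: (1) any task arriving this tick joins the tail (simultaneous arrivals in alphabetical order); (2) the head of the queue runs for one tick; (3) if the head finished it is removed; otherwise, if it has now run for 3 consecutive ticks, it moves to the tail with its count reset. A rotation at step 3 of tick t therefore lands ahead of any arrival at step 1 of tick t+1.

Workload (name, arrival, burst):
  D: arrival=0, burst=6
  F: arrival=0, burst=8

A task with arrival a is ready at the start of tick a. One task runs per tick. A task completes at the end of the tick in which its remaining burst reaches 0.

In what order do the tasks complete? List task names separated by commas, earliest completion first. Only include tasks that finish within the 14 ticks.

completion order = D, F

t=0: queue=[D,F] q_used=0 → run D
t=1: queue=[D,F] q_used=1 → run D
t=2: queue=[D,F] q_used=2 → run D
t=3: queue=[F,D] q_used=0 → run F
t=4: queue=[F,D] q_used=1 → run F
t=5: queue=[F,D] q_used=2 → run F
t=6: queue=[D,F] q_used=0 → run D
t=7: queue=[D,F] q_used=1 → run D
t=8: queue=[D,F] q_used=2 → run D
t=9: queue=[F] q_used=0 → run F
t=10: queue=[F] q_used=1 → run F
t=11: queue=[F] q_used=2 → run F
t=12: queue=[F] q_used=0 → run F
t=13: queue=[F] q_used=1 → run F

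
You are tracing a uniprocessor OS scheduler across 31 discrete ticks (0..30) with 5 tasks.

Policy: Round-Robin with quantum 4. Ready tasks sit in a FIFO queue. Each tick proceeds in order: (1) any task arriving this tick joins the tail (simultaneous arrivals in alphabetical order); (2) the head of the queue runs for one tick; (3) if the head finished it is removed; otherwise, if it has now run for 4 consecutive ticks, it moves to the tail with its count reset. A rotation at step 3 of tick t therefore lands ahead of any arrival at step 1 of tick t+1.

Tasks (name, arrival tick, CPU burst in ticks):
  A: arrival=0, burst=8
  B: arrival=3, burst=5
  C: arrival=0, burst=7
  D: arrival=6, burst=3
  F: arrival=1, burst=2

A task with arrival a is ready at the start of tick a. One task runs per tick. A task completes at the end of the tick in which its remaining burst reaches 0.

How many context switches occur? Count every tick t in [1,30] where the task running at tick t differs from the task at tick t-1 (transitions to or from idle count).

t=0: queue=[A,C] q_used=0 → run A
t=1: queue=[A,C,F] q_used=1 → run A
t=2: queue=[A,C,F] q_used=2 → run A
t=3: queue=[A,C,F,B] q_used=3 → run A
t=4: queue=[C,F,B,A] q_used=0 → run C
t=5: queue=[C,F,B,A] q_used=1 → run C
t=6: queue=[C,F,B,A,D] q_used=2 → run C
t=7: queue=[C,F,B,A,D] q_used=3 → run C
t=8: queue=[F,B,A,D,C] q_used=0 → run F
t=9: queue=[F,B,A,D,C] q_used=1 → run F
t=10: queue=[B,A,D,C] q_used=0 → run B
t=11: queue=[B,A,D,C] q_used=1 → run B
t=12: queue=[B,A,D,C] q_used=2 → run B
t=13: queue=[B,A,D,C] q_used=3 → run B
t=14: queue=[A,D,C,B] q_used=0 → run A
t=15: queue=[A,D,C,B] q_used=1 → run A
t=16: queue=[A,D,C,B] q_used=2 → run A
t=17: queue=[A,D,C,B] q_used=3 → run A
t=18: queue=[D,C,B] q_used=0 → run D
t=19: queue=[D,C,B] q_used=1 → run D
t=20: queue=[D,C,B] q_used=2 → run D
t=21: queue=[C,B] q_used=0 → run C
t=22: queue=[C,B] q_used=1 → run C
t=23: queue=[C,B] q_used=2 → run C
t=24: queue=[B] q_used=0 → run B
t=25: (idle)
t=26: (idle)
t=27: (idle)
t=28: (idle)
t=29: (idle)
t=30: (idle)

context switches = 8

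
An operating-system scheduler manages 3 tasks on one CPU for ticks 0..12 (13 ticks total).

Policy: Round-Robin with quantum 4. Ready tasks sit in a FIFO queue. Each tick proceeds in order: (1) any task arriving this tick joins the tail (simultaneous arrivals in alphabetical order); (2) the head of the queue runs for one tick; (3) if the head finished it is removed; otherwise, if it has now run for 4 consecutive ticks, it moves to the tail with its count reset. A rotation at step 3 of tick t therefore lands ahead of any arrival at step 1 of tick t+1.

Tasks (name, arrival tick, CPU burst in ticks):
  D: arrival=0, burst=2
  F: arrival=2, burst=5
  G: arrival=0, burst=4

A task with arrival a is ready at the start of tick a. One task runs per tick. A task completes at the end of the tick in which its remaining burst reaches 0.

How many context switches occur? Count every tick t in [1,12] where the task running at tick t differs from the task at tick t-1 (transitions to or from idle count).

context switches = 3

t=0: queue=[D,G] q_used=0 → run D
t=1: queue=[D,G] q_used=1 → run D
t=2: queue=[G,F] q_used=0 → run G
t=3: queue=[G,F] q_used=1 → run G
t=4: queue=[G,F] q_used=2 → run G
t=5: queue=[G,F] q_used=3 → run G
t=6: queue=[F] q_used=0 → run F
t=7: queue=[F] q_used=1 → run F
t=8: queue=[F] q_used=2 → run F
t=9: queue=[F] q_used=3 → run F
t=10: queue=[F] q_used=0 → run F
t=11: (idle)
t=12: (idle)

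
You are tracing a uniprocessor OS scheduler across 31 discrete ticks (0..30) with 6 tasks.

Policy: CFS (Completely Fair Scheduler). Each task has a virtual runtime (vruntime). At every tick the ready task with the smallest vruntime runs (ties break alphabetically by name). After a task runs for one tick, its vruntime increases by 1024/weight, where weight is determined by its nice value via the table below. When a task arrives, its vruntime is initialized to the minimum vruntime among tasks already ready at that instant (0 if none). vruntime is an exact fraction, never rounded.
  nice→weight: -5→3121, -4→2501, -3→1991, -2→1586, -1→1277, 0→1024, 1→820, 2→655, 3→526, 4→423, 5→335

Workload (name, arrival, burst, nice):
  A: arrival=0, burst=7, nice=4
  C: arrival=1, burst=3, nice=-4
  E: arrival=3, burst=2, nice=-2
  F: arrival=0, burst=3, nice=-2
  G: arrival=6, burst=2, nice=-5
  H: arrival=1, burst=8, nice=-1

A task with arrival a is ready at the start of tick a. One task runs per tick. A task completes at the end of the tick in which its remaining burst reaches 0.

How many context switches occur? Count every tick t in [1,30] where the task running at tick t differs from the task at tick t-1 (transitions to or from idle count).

context switches = 19

t=0: vr[A=0 F=0] → run A
t=1: vr[A=1024/423 C=0 F=0 H=0] → run C
t=2: vr[A=1024/423 C=1024/2501 F=0 H=0] → run F
t=3: vr[A=1024/423 C=1024/2501 E=0 F=512/793 H=0] → run E
t=4: vr[A=1024/423 C=1024/2501 E=512/793 F=512/793 H=0] → run H
t=5: vr[A=1024/423 C=1024/2501 E=512/793 F=512/793 H=1024/1277] → run C
t=6: vr[A=1024/423 C=2048/2501 E=512/793 F=512/793 G=512/793 H=1024/1277] → run E
t=7: vr[A=1024/423 C=2048/2501 F=512/793 G=512/793 H=1024/1277] → run F
t=8: vr[A=1024/423 C=2048/2501 F=1024/793 G=512/793 H=1024/1277] → run G
t=9: vr[A=1024/423 C=2048/2501 F=1024/793 G=2409984/2474953 H=1024/1277] → run H
t=10: vr[A=1024/423 C=2048/2501 F=1024/793 G=2409984/2474953 H=2048/1277] → run C
t=11: vr[A=1024/423 F=1024/793 G=2409984/2474953 H=2048/1277] → run G
t=12: vr[A=1024/423 F=1024/793 H=2048/1277] → run F
t=13: vr[A=1024/423 H=2048/1277] → run H
t=14: vr[A=1024/423 H=3072/1277] → run H
t=15: vr[A=1024/423 H=4096/1277] → run A
t=16: vr[A=2048/423 H=4096/1277] → run H
t=17: vr[A=2048/423 H=5120/1277] → run H
t=18: vr[A=2048/423 H=6144/1277] → run H
t=19: vr[A=2048/423 H=7168/1277] → run A
t=20: vr[A=1024/141 H=7168/1277] → run H
t=21: vr[A=1024/141] → run A
t=22: vr[A=4096/423] → run A
t=23: vr[A=5120/423] → run A
t=24: vr[A=2048/141] → run A
t=25: (idle)
t=26: (idle)
t=27: (idle)
t=28: (idle)
t=29: (idle)
t=30: (idle)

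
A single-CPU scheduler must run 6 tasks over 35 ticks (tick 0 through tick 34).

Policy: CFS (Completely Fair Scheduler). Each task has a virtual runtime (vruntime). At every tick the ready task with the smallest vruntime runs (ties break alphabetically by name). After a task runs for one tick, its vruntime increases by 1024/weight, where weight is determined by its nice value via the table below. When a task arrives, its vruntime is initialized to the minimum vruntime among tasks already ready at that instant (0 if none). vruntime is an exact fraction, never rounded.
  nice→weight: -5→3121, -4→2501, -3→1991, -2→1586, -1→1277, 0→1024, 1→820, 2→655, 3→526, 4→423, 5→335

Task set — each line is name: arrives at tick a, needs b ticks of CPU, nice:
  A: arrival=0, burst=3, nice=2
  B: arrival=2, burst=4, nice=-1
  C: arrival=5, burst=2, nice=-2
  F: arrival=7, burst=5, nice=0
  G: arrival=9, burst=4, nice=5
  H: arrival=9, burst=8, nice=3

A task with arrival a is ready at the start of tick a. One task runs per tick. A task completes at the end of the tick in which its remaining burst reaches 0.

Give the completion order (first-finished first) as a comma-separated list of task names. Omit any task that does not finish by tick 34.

completion order = A, C, B, F, G, H

t=0: vr[A=0] → run A
t=1: vr[A=1024/655] → run A
t=2: vr[A=2048/655 B=2048/655] → run A
t=3: vr[B=2048/655] → run B
t=4: vr[B=3286016/836435] → run B
t=5: vr[B=3956736/836435 C=3956736/836435] → run B
t=6: vr[B=4627456/836435 C=3956736/836435] → run C
t=7: vr[B=4627456/836435 C=3565946368/663292955 F=3565946368/663292955] → run C
t=8: vr[B=4627456/836435 F=3565946368/663292955] → run F
t=9: vr[B=4627456/836435 F=4229239323/663292955 G=4627456/836435 H=4627456/836435] → run B
t=10: vr[F=4229239323/663292955 G=4627456/836435 H=4627456/836435] → run G
t=11: vr[F=4229239323/663292955 G=96268288/11208229 H=4627456/836435] → run H
t=12: vr[F=4229239323/663292955 G=96268288/11208229 H=1645275648/219982405] → run F
t=13: vr[F=4892532278/663292955 G=96268288/11208229 H=1645275648/219982405] → run F
t=14: vr[F=5555825233/663292955 G=96268288/11208229 H=1645275648/219982405] → run H
t=15: vr[F=5555825233/663292955 G=96268288/11208229 H=2073530368/219982405] → run F
t=16: vr[F=6219118188/663292955 G=96268288/11208229 H=2073530368/219982405] → run G
t=17: vr[F=6219118188/663292955 G=652643328/56041145 H=2073530368/219982405] → run F
t=18: vr[G=652643328/56041145 H=2073530368/219982405] → run H
t=19: vr[G=652643328/56041145 H=2501785088/219982405] → run H
t=20: vr[G=652643328/56041145 H=2930039808/219982405] → run G
t=21: vr[G=823945216/56041145 H=2930039808/219982405] → run H
t=22: vr[G=823945216/56041145 H=3358294528/219982405] → run G
t=23: vr[H=3358294528/219982405] → run H
t=24: vr[H=3786549248/219982405] → run H
t=25: vr[H=4214803968/219982405] → run H
t=26: (idle)
t=27: (idle)
t=28: (idle)
t=29: (idle)
t=30: (idle)
t=31: (idle)
t=32: (idle)
t=33: (idle)
t=34: (idle)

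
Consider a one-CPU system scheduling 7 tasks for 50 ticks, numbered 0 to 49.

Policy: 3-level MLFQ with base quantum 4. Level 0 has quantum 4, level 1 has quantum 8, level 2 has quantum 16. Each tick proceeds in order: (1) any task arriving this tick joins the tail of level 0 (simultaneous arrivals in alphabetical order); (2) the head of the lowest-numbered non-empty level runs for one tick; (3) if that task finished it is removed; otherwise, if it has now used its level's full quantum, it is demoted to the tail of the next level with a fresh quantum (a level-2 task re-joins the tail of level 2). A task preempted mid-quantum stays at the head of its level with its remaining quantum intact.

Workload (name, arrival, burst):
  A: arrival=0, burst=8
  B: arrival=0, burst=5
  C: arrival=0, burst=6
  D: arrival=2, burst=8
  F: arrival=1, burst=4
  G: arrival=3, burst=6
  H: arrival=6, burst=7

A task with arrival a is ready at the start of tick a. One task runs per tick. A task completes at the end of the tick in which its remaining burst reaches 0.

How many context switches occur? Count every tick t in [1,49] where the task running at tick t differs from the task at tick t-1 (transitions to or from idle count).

context switches = 13

t=0: L0/L1/L2 = ABC/-/- → run A
t=1: L0/L1/L2 = ABCF/-/- → run A
t=2: L0/L1/L2 = ABCFD/-/- → run A
t=3: L0/L1/L2 = ABCFDG/-/- → run A
t=4: L0/L1/L2 = BCFDG/A/- → run B
t=5: L0/L1/L2 = BCFDG/A/- → run B
t=6: L0/L1/L2 = BCFDGH/A/- → run B
t=7: L0/L1/L2 = BCFDGH/A/- → run B
t=8: L0/L1/L2 = CFDGH/AB/- → run C
t=9: L0/L1/L2 = CFDGH/AB/- → run C
t=10: L0/L1/L2 = CFDGH/AB/- → run C
t=11: L0/L1/L2 = CFDGH/AB/- → run C
t=12: L0/L1/L2 = FDGH/ABC/- → run F
t=13: L0/L1/L2 = FDGH/ABC/- → run F
t=14: L0/L1/L2 = FDGH/ABC/- → run F
t=15: L0/L1/L2 = FDGH/ABC/- → run F
t=16: L0/L1/L2 = DGH/ABC/- → run D
t=17: L0/L1/L2 = DGH/ABC/- → run D
t=18: L0/L1/L2 = DGH/ABC/- → run D
t=19: L0/L1/L2 = DGH/ABC/- → run D
t=20: L0/L1/L2 = GH/ABCD/- → run G
t=21: L0/L1/L2 = GH/ABCD/- → run G
t=22: L0/L1/L2 = GH/ABCD/- → run G
t=23: L0/L1/L2 = GH/ABCD/- → run G
t=24: L0/L1/L2 = H/ABCDG/- → run H
t=25: L0/L1/L2 = H/ABCDG/- → run H
t=26: L0/L1/L2 = H/ABCDG/- → run H
t=27: L0/L1/L2 = H/ABCDG/- → run H
t=28: L0/L1/L2 = -/ABCDGH/- → run A
t=29: L0/L1/L2 = -/ABCDGH/- → run A
t=30: L0/L1/L2 = -/ABCDGH/- → run A
t=31: L0/L1/L2 = -/ABCDGH/- → run A
t=32: L0/L1/L2 = -/BCDGH/- → run B
t=33: L0/L1/L2 = -/CDGH/- → run C
t=34: L0/L1/L2 = -/CDGH/- → run C
t=35: L0/L1/L2 = -/DGH/- → run D
t=36: L0/L1/L2 = -/DGH/- → run D
t=37: L0/L1/L2 = -/DGH/- → run D
t=38: L0/L1/L2 = -/DGH/- → run D
t=39: L0/L1/L2 = -/GH/- → run G
t=40: L0/L1/L2 = -/GH/- → run G
t=41: L0/L1/L2 = -/H/- → run H
t=42: L0/L1/L2 = -/H/- → run H
t=43: L0/L1/L2 = -/H/- → run H
t=44: (idle)
t=45: (idle)
t=46: (idle)
t=47: (idle)
t=48: (idle)
t=49: (idle)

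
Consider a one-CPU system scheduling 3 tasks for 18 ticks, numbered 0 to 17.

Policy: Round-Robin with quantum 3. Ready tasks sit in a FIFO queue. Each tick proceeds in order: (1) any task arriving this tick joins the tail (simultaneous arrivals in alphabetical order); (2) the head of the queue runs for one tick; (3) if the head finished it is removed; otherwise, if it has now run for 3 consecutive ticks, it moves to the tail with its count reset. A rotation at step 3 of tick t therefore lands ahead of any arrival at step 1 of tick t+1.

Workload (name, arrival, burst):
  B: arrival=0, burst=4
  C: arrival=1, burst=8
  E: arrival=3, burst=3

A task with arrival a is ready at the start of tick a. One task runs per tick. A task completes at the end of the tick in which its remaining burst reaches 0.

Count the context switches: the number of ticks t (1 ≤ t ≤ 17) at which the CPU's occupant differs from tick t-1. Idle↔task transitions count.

context switches = 5

t=0: queue=[B] q_used=0 → run B
t=1: queue=[B,C] q_used=1 → run B
t=2: queue=[B,C] q_used=2 → run B
t=3: queue=[C,B,E] q_used=0 → run C
t=4: queue=[C,B,E] q_used=1 → run C
t=5: queue=[C,B,E] q_used=2 → run C
t=6: queue=[B,E,C] q_used=0 → run B
t=7: queue=[E,C] q_used=0 → run E
t=8: queue=[E,C] q_used=1 → run E
t=9: queue=[E,C] q_used=2 → run E
t=10: queue=[C] q_used=0 → run C
t=11: queue=[C] q_used=1 → run C
t=12: queue=[C] q_used=2 → run C
t=13: queue=[C] q_used=0 → run C
t=14: queue=[C] q_used=1 → run C
t=15: (idle)
t=16: (idle)
t=17: (idle)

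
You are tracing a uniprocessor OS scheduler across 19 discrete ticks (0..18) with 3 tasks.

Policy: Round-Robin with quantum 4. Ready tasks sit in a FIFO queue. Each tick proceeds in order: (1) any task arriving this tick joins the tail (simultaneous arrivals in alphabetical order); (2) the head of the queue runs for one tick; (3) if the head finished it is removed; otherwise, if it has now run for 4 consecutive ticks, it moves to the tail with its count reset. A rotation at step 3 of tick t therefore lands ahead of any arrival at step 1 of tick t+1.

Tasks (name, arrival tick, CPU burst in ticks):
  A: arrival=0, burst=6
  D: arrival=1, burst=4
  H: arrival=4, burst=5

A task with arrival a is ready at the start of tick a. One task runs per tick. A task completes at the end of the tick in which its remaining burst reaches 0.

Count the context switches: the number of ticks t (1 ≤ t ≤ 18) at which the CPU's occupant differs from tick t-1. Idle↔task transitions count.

context switches = 4

t=0: queue=[A] q_used=0 → run A
t=1: queue=[A,D] q_used=1 → run A
t=2: queue=[A,D] q_used=2 → run A
t=3: queue=[A,D] q_used=3 → run A
t=4: queue=[D,A,H] q_used=0 → run D
t=5: queue=[D,A,H] q_used=1 → run D
t=6: queue=[D,A,H] q_used=2 → run D
t=7: queue=[D,A,H] q_used=3 → run D
t=8: queue=[A,H] q_used=0 → run A
t=9: queue=[A,H] q_used=1 → run A
t=10: queue=[H] q_used=0 → run H
t=11: queue=[H] q_used=1 → run H
t=12: queue=[H] q_used=2 → run H
t=13: queue=[H] q_used=3 → run H
t=14: queue=[H] q_used=0 → run H
t=15: (idle)
t=16: (idle)
t=17: (idle)
t=18: (idle)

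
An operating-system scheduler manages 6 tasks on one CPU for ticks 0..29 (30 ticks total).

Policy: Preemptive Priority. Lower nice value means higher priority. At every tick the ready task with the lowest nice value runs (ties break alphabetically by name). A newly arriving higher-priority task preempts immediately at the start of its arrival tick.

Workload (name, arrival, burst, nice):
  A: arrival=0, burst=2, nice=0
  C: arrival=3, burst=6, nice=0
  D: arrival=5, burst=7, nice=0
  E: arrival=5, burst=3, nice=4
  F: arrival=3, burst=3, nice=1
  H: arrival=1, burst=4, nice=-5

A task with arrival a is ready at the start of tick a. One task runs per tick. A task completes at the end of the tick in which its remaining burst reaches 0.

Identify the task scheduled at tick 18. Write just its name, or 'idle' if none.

running at tick 18 = D

t=0: ready={A} → run A
t=1: ready={A,H} → run H
t=2: ready={A,H} → run H
t=3: ready={A,C,F,H} → run H
t=4: ready={A,C,F,H} → run H
t=5: ready={A,C,D,E,F} → run A
t=6: ready={C,D,E,F} → run C
t=7: ready={C,D,E,F} → run C
t=8: ready={C,D,E,F} → run C
t=9: ready={C,D,E,F} → run C
t=10: ready={C,D,E,F} → run C
t=11: ready={C,D,E,F} → run C
t=12: ready={D,E,F} → run D
t=13: ready={D,E,F} → run D
t=14: ready={D,E,F} → run D
t=15: ready={D,E,F} → run D
t=16: ready={D,E,F} → run D
t=17: ready={D,E,F} → run D
t=18: ready={D,E,F} → run D
t=19: ready={E,F} → run F
t=20: ready={E,F} → run F
t=21: ready={E,F} → run F
t=22: ready={E} → run E
t=23: ready={E} → run E
t=24: ready={E} → run E
t=25: (idle)
t=26: (idle)
t=27: (idle)
t=28: (idle)
t=29: (idle)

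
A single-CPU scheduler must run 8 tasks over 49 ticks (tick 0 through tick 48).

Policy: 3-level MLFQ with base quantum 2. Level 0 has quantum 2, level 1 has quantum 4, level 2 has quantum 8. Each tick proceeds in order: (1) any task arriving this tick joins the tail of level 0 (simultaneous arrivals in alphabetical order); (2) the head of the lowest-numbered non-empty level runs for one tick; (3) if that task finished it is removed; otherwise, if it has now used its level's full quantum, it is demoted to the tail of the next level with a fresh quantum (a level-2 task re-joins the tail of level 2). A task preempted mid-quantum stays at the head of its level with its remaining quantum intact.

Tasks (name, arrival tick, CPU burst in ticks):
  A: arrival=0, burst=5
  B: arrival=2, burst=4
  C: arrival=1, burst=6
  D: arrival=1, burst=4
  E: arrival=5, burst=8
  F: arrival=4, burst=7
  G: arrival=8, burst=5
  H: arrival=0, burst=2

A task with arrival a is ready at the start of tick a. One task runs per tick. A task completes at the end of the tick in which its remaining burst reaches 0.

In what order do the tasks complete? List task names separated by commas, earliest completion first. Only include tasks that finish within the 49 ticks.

completion order = H, A, C, D, B, G, F, E

t=0: L0/L1/L2 = AH/-/- → run A
t=1: L0/L1/L2 = AHCD/-/- → run A
t=2: L0/L1/L2 = HCDB/A/- → run H
t=3: L0/L1/L2 = HCDB/A/- → run H
t=4: L0/L1/L2 = CDBF/A/- → run C
t=5: L0/L1/L2 = CDBFE/A/- → run C
t=6: L0/L1/L2 = DBFE/AC/- → run D
t=7: L0/L1/L2 = DBFE/AC/- → run D
t=8: L0/L1/L2 = BFEG/ACD/- → run B
t=9: L0/L1/L2 = BFEG/ACD/- → run B
t=10: L0/L1/L2 = FEG/ACDB/- → run F
t=11: L0/L1/L2 = FEG/ACDB/- → run F
t=12: L0/L1/L2 = EG/ACDBF/- → run E
t=13: L0/L1/L2 = EG/ACDBF/- → run E
t=14: L0/L1/L2 = G/ACDBFE/- → run G
t=15: L0/L1/L2 = G/ACDBFE/- → run G
t=16: L0/L1/L2 = -/ACDBFEG/- → run A
t=17: L0/L1/L2 = -/ACDBFEG/- → run A
t=18: L0/L1/L2 = -/ACDBFEG/- → run A
t=19: L0/L1/L2 = -/CDBFEG/- → run C
t=20: L0/L1/L2 = -/CDBFEG/- → run C
t=21: L0/L1/L2 = -/CDBFEG/- → run C
t=22: L0/L1/L2 = -/CDBFEG/- → run C
t=23: L0/L1/L2 = -/DBFEG/- → run D
t=24: L0/L1/L2 = -/DBFEG/- → run D
t=25: L0/L1/L2 = -/BFEG/- → run B
t=26: L0/L1/L2 = -/BFEG/- → run B
t=27: L0/L1/L2 = -/FEG/- → run F
t=28: L0/L1/L2 = -/FEG/- → run F
t=29: L0/L1/L2 = -/FEG/- → run F
t=30: L0/L1/L2 = -/FEG/- → run F
t=31: L0/L1/L2 = -/EG/F → run E
t=32: L0/L1/L2 = -/EG/F → run E
t=33: L0/L1/L2 = -/EG/F → run E
t=34: L0/L1/L2 = -/EG/F → run E
t=35: L0/L1/L2 = -/G/FE → run G
t=36: L0/L1/L2 = -/G/FE → run G
t=37: L0/L1/L2 = -/G/FE → run G
t=38: L0/L1/L2 = -/-/FE → run F
t=39: L0/L1/L2 = -/-/E → run E
t=40: L0/L1/L2 = -/-/E → run E
t=41: (idle)
t=42: (idle)
t=43: (idle)
t=44: (idle)
t=45: (idle)
t=46: (idle)
t=47: (idle)
t=48: (idle)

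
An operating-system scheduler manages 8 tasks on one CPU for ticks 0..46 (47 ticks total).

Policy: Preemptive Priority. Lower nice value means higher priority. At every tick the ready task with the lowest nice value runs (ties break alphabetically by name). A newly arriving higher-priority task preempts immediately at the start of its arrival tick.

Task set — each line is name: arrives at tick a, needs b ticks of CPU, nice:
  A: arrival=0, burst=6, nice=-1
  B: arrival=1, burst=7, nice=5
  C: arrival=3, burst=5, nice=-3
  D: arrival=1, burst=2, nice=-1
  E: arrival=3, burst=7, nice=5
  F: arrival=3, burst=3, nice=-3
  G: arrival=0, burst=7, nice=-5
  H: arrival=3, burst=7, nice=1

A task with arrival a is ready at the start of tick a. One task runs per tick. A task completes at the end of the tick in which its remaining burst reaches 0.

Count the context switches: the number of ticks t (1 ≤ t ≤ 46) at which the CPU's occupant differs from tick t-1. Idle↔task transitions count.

context switches = 8

t=0: ready={A,G} → run G
t=1: ready={A,B,D,G} → run G
t=2: ready={A,B,D,G} → run G
t=3: ready={A,B,C,D,E,F,G,H} → run G
t=4: ready={A,B,C,D,E,F,G,H} → run G
t=5: ready={A,B,C,D,E,F,G,H} → run G
t=6: ready={A,B,C,D,E,F,G,H} → run G
t=7: ready={A,B,C,D,E,F,H} → run C
t=8: ready={A,B,C,D,E,F,H} → run C
t=9: ready={A,B,C,D,E,F,H} → run C
t=10: ready={A,B,C,D,E,F,H} → run C
t=11: ready={A,B,C,D,E,F,H} → run C
t=12: ready={A,B,D,E,F,H} → run F
t=13: ready={A,B,D,E,F,H} → run F
t=14: ready={A,B,D,E,F,H} → run F
t=15: ready={A,B,D,E,H} → run A
t=16: ready={A,B,D,E,H} → run A
t=17: ready={A,B,D,E,H} → run A
t=18: ready={A,B,D,E,H} → run A
t=19: ready={A,B,D,E,H} → run A
t=20: ready={A,B,D,E,H} → run A
t=21: ready={B,D,E,H} → run D
t=22: ready={B,D,E,H} → run D
t=23: ready={B,E,H} → run H
t=24: ready={B,E,H} → run H
t=25: ready={B,E,H} → run H
t=26: ready={B,E,H} → run H
t=27: ready={B,E,H} → run H
t=28: ready={B,E,H} → run H
t=29: ready={B,E,H} → run H
t=30: ready={B,E} → run B
t=31: ready={B,E} → run B
t=32: ready={B,E} → run B
t=33: ready={B,E} → run B
t=34: ready={B,E} → run B
t=35: ready={B,E} → run B
t=36: ready={B,E} → run B
t=37: ready={E} → run E
t=38: ready={E} → run E
t=39: ready={E} → run E
t=40: ready={E} → run E
t=41: ready={E} → run E
t=42: ready={E} → run E
t=43: ready={E} → run E
t=44: (idle)
t=45: (idle)
t=46: (idle)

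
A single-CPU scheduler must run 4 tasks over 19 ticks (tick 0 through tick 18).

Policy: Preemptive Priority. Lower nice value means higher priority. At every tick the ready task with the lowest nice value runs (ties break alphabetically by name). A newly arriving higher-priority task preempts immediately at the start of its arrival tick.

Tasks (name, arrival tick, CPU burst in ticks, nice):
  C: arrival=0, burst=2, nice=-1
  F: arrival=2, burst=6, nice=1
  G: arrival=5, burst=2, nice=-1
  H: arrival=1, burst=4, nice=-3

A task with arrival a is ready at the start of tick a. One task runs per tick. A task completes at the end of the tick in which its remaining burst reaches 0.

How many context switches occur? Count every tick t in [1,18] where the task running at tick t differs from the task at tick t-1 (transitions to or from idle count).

context switches = 5

t=0: ready={C} → run C
t=1: ready={C,H} → run H
t=2: ready={C,F,H} → run H
t=3: ready={C,F,H} → run H
t=4: ready={C,F,H} → run H
t=5: ready={C,F,G} → run C
t=6: ready={F,G} → run G
t=7: ready={F,G} → run G
t=8: ready={F} → run F
t=9: ready={F} → run F
t=10: ready={F} → run F
t=11: ready={F} → run F
t=12: ready={F} → run F
t=13: ready={F} → run F
t=14: (idle)
t=15: (idle)
t=16: (idle)
t=17: (idle)
t=18: (idle)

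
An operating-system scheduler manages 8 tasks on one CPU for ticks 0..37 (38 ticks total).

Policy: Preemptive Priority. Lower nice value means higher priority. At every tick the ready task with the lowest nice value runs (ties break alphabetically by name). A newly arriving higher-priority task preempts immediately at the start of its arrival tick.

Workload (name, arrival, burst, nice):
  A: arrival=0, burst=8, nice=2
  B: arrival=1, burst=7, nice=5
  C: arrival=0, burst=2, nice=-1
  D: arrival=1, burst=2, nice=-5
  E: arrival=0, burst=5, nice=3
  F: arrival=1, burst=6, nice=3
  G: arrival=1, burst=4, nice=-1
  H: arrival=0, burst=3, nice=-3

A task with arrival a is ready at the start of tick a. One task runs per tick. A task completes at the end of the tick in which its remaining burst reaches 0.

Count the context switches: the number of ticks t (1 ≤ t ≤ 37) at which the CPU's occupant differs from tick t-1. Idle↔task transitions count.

t=0: ready={A,C,E,H} → run H
t=1: ready={A,B,C,D,E,F,G,H} → run D
t=2: ready={A,B,C,D,E,F,G,H} → run D
t=3: ready={A,B,C,E,F,G,H} → run H
t=4: ready={A,B,C,E,F,G,H} → run H
t=5: ready={A,B,C,E,F,G} → run C
t=6: ready={A,B,C,E,F,G} → run C
t=7: ready={A,B,E,F,G} → run G
t=8: ready={A,B,E,F,G} → run G
t=9: ready={A,B,E,F,G} → run G
t=10: ready={A,B,E,F,G} → run G
t=11: ready={A,B,E,F} → run A
t=12: ready={A,B,E,F} → run A
t=13: ready={A,B,E,F} → run A
t=14: ready={A,B,E,F} → run A
t=15: ready={A,B,E,F} → run A
t=16: ready={A,B,E,F} → run A
t=17: ready={A,B,E,F} → run A
t=18: ready={A,B,E,F} → run A
t=19: ready={B,E,F} → run E
t=20: ready={B,E,F} → run E
t=21: ready={B,E,F} → run E
t=22: ready={B,E,F} → run E
t=23: ready={B,E,F} → run E
t=24: ready={B,F} → run F
t=25: ready={B,F} → run F
t=26: ready={B,F} → run F
t=27: ready={B,F} → run F
t=28: ready={B,F} → run F
t=29: ready={B,F} → run F
t=30: ready={B} → run B
t=31: ready={B} → run B
t=32: ready={B} → run B
t=33: ready={B} → run B
t=34: ready={B} → run B
t=35: ready={B} → run B
t=36: ready={B} → run B
t=37: (idle)

context switches = 9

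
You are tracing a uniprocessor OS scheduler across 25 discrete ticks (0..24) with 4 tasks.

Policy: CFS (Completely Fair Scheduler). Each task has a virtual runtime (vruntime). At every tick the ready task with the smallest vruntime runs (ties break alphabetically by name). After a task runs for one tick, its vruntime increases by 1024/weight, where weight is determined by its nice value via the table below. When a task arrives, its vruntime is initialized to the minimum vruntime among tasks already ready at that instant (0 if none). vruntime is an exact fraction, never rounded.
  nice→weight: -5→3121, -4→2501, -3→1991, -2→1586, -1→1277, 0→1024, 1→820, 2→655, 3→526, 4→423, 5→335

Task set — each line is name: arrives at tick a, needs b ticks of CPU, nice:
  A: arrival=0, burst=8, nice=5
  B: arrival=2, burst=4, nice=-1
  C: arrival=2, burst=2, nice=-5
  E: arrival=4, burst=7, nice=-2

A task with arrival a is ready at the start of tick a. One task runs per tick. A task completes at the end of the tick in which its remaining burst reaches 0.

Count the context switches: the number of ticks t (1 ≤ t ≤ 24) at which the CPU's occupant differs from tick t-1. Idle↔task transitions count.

context switches = 15

t=0: vr[A=0] → run A
t=1: vr[A=1024/335] → run A
t=2: vr[A=2048/335 B=2048/335 C=2048/335] → run A
t=3: vr[A=3072/335 B=2048/335 C=2048/335] → run B
t=4: vr[A=3072/335 B=2958336/427795 C=2048/335 E=2048/335] → run C
t=5: vr[A=3072/335 B=2958336/427795 C=6734848/1045535 E=2048/335] → run E
t=6: vr[A=3072/335 B=2958336/427795 C=6734848/1045535 E=1795584/265655] → run C
t=7: vr[A=3072/335 B=2958336/427795 E=1795584/265655] → run E
t=8: vr[A=3072/335 B=2958336/427795 E=1967104/265655] → run B
t=9: vr[A=3072/335 B=3301376/427795 E=1967104/265655] → run E
t=10: vr[A=3072/335 B=3301376/427795 E=2138624/265655] → run B
t=11: vr[A=3072/335 B=3644416/427795 E=2138624/265655] → run E
t=12: vr[A=3072/335 B=3644416/427795 E=2310144/265655] → run B
t=13: vr[A=3072/335 E=2310144/265655] → run E
t=14: vr[A=3072/335 E=2481664/265655] → run A
t=15: vr[A=4096/335 E=2481664/265655] → run E
t=16: vr[A=4096/335 E=2653184/265655] → run E
t=17: vr[A=4096/335] → run A
t=18: vr[A=1024/67] → run A
t=19: vr[A=6144/335] → run A
t=20: vr[A=7168/335] → run A
t=21: (idle)
t=22: (idle)
t=23: (idle)
t=24: (idle)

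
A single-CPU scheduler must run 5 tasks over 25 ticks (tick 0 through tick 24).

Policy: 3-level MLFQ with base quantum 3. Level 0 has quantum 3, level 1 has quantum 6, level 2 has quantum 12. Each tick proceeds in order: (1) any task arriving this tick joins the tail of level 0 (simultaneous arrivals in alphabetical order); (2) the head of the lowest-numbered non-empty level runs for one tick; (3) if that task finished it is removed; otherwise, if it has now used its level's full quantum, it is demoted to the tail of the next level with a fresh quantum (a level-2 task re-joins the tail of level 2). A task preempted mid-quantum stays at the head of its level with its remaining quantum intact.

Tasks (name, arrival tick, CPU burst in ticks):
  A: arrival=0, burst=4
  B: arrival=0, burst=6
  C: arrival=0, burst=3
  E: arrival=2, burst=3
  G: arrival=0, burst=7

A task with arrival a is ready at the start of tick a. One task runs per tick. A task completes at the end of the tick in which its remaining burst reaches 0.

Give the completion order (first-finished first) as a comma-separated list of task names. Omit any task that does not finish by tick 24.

t=0: L0/L1/L2 = ABCG/-/- → run A
t=1: L0/L1/L2 = ABCG/-/- → run A
t=2: L0/L1/L2 = ABCGE/-/- → run A
t=3: L0/L1/L2 = BCGE/A/- → run B
t=4: L0/L1/L2 = BCGE/A/- → run B
t=5: L0/L1/L2 = BCGE/A/- → run B
t=6: L0/L1/L2 = CGE/AB/- → run C
t=7: L0/L1/L2 = CGE/AB/- → run C
t=8: L0/L1/L2 = CGE/AB/- → run C
t=9: L0/L1/L2 = GE/AB/- → run G
t=10: L0/L1/L2 = GE/AB/- → run G
t=11: L0/L1/L2 = GE/AB/- → run G
t=12: L0/L1/L2 = E/ABG/- → run E
t=13: L0/L1/L2 = E/ABG/- → run E
t=14: L0/L1/L2 = E/ABG/- → run E
t=15: L0/L1/L2 = -/ABG/- → run A
t=16: L0/L1/L2 = -/BG/- → run B
t=17: L0/L1/L2 = -/BG/- → run B
t=18: L0/L1/L2 = -/BG/- → run B
t=19: L0/L1/L2 = -/G/- → run G
t=20: L0/L1/L2 = -/G/- → run G
t=21: L0/L1/L2 = -/G/- → run G
t=22: L0/L1/L2 = -/G/- → run G
t=23: (idle)
t=24: (idle)

completion order = C, E, A, B, G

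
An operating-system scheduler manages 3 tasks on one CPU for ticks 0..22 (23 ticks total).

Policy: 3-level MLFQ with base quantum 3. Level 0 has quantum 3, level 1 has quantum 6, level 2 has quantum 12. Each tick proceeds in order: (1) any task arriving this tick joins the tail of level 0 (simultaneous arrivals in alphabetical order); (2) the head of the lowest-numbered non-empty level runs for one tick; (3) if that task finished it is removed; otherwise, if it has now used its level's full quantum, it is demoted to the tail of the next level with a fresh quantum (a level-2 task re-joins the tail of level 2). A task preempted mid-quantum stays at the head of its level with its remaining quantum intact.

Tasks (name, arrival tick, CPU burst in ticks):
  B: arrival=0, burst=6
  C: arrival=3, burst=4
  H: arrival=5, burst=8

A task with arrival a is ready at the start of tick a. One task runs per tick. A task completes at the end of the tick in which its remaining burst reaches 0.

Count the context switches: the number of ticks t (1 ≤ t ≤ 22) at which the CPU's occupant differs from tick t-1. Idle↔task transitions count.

t=0: L0/L1/L2 = B/-/- → run B
t=1: L0/L1/L2 = B/-/- → run B
t=2: L0/L1/L2 = B/-/- → run B
t=3: L0/L1/L2 = C/B/- → run C
t=4: L0/L1/L2 = C/B/- → run C
t=5: L0/L1/L2 = CH/B/- → run C
t=6: L0/L1/L2 = H/BC/- → run H
t=7: L0/L1/L2 = H/BC/- → run H
t=8: L0/L1/L2 = H/BC/- → run H
t=9: L0/L1/L2 = -/BCH/- → run B
t=10: L0/L1/L2 = -/BCH/- → run B
t=11: L0/L1/L2 = -/BCH/- → run B
t=12: L0/L1/L2 = -/CH/- → run C
t=13: L0/L1/L2 = -/H/- → run H
t=14: L0/L1/L2 = -/H/- → run H
t=15: L0/L1/L2 = -/H/- → run H
t=16: L0/L1/L2 = -/H/- → run H
t=17: L0/L1/L2 = -/H/- → run H
t=18: (idle)
t=19: (idle)
t=20: (idle)
t=21: (idle)
t=22: (idle)

context switches = 6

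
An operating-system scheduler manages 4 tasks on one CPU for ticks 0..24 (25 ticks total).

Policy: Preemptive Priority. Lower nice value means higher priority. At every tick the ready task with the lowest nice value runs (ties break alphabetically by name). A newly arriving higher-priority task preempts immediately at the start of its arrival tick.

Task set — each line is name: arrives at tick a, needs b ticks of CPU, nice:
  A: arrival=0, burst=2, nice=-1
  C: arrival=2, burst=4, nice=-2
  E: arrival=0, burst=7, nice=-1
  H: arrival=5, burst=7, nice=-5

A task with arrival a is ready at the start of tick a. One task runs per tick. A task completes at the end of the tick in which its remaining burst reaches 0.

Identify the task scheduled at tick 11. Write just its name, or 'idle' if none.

t=0: ready={A,E} → run A
t=1: ready={A,E} → run A
t=2: ready={C,E} → run C
t=3: ready={C,E} → run C
t=4: ready={C,E} → run C
t=5: ready={C,E,H} → run H
t=6: ready={C,E,H} → run H
t=7: ready={C,E,H} → run H
t=8: ready={C,E,H} → run H
t=9: ready={C,E,H} → run H
t=10: ready={C,E,H} → run H
t=11: ready={C,E,H} → run H
t=12: ready={C,E} → run C
t=13: ready={E} → run E
t=14: ready={E} → run E
t=15: ready={E} → run E
t=16: ready={E} → run E
t=17: ready={E} → run E
t=18: ready={E} → run E
t=19: ready={E} → run E
t=20: (idle)
t=21: (idle)
t=22: (idle)
t=23: (idle)
t=24: (idle)

running at tick 11 = H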